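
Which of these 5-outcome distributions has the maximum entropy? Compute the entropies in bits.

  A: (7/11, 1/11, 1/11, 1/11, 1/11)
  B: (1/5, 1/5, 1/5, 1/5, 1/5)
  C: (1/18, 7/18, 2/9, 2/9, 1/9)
B

For a discrete distribution over n outcomes, entropy is maximized by the uniform distribution.

Computing entropies:
H(A) = 1.6729 bits
H(B) = 2.3219 bits
H(C) = 2.0782 bits

The uniform distribution (where all probabilities equal 1/5) achieves the maximum entropy of log_2(5) = 2.3219 bits.

Distribution B has the highest entropy.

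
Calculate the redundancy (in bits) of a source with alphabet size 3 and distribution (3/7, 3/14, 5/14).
0.0543 bits

Redundancy measures how far a source is from maximum entropy:
R = H_max - H(X)

Maximum entropy for 3 symbols: H_max = log_2(3) = 1.5850 bits
Actual entropy: H(X) = 1.5306 bits
Redundancy: R = 1.5850 - 1.5306 = 0.0543 bits

This redundancy represents potential for compression: the source could be compressed by 0.0543 bits per symbol.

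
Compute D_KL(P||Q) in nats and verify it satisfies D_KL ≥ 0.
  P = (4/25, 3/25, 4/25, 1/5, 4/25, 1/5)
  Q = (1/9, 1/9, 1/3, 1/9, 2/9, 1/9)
0.1327 nats

KL divergence satisfies the Gibbs inequality: D_KL(P||Q) ≥ 0 for all distributions P, Q.

D_KL(P||Q) = Σ p(x) log(p(x)/q(x))
Term by term:
  x=0: 4/25 × log_e[(4/25)/(1/9)] = 0.0583
  x=1: 3/25 × log_e[(3/25)/(1/9)] = 0.0092
  x=2: 4/25 × log_e[(4/25)/(1/3)] = -0.1174
  x=3: 1/5 × log_e[(1/5)/(1/9)] = 0.1176
  x=4: 4/25 × log_e[(4/25)/(2/9)] = -0.0526
  x=5: 1/5 × log_e[(1/5)/(1/9)] = 0.1176
D_KL(P||Q) = 0.1327 nats

D_KL(P||Q) = 0.1327 ≥ 0 ✓

This non-negativity is a fundamental property: relative entropy cannot be negative because it measures how different Q is from P.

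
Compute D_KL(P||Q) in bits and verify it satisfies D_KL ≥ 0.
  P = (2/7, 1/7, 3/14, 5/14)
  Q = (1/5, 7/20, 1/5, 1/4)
0.1674 bits

KL divergence satisfies the Gibbs inequality: D_KL(P||Q) ≥ 0 for all distributions P, Q.

D_KL(P||Q) = Σ p(x) log(p(x)/q(x))
Term by term:
  x=0: 2/7 × log_2[(2/7)/(1/5)] = 0.1470
  x=1: 1/7 × log_2[(1/7)/(7/20)] = -0.1847
  x=2: 3/14 × log_2[(3/14)/(1/5)] = 0.0213
  x=3: 5/14 × log_2[(5/14)/(1/4)] = 0.1838
D_KL(P||Q) = 0.1674 bits

D_KL(P||Q) = 0.1674 ≥ 0 ✓

This non-negativity is a fundamental property: relative entropy cannot be negative because it measures how different Q is from P.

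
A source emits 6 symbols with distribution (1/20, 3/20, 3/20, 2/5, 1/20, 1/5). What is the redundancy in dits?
0.1019 dits

Redundancy measures how far a source is from maximum entropy:
R = H_max - H(X)

Maximum entropy for 6 symbols: H_max = log_10(6) = 0.7782 dits
Actual entropy: H(X) = 0.6762 dits
Redundancy: R = 0.7782 - 0.6762 = 0.1019 dits

This redundancy represents potential for compression: the source could be compressed by 0.1019 dits per symbol.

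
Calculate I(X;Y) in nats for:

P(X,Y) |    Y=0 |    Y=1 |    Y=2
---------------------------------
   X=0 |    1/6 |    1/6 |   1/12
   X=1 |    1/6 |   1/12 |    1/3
0.0805 nats

Mutual information: I(X;Y) = H(X) + H(Y) - H(X,Y)

Marginals:
P(X) = (5/12, 7/12), H(X) = 0.6792 nats
P(Y) = (1/3, 1/4, 5/12), H(Y) = 1.0776 nats

Joint entropy: H(X,Y) = 1.6762 nats

I(X;Y) = 0.6792 + 1.0776 - 1.6762 = 0.0805 nats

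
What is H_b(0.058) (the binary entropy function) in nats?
0.2214 nats

The binary entropy function is:
H(p) = -p log(p) - (1-p) log(1-p)

H(0.058) = -0.058 × log_e(0.058) - 0.942 × log_e(0.942)
H(0.058) = 0.2214 nats

Note: Binary entropy is maximized at p=0.5 (H=1 bit) and minimized at p=0 or p=1 (H=0).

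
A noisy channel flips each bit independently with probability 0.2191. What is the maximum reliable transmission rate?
0.2415 bits

For a binary symmetric channel (BSC) with error probability p:
Capacity C = 1 - H(p) bits per symbol

where H(p) = -p log₂(p) - (1-p) log₂(1-p) is the binary entropy function.

H(0.2191) = 0.7585 bits
C = 1 - 0.7585 = 0.2415 bits per symbol

This means we can reliably transmit up to 0.2415 bits of information per channel use.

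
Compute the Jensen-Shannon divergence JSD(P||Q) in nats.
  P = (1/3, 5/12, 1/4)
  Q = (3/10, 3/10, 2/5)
0.0139 nats

Jensen-Shannon divergence is:
JSD(P||Q) = 0.5 × D_KL(P||M) + 0.5 × D_KL(Q||M)
where M = 0.5 × (P + Q) is the mixture distribution.

M = 0.5 × (1/3, 5/12, 1/4) + 0.5 × (3/10, 3/10, 2/5) = (0.316667, 0.358333, 13/40)

D_KL(P||M) = 0.0143 nats
D_KL(Q||M) = 0.0135 nats

JSD(P||Q) = 0.5 × 0.0143 + 0.5 × 0.0135 = 0.0139 nats

Unlike KL divergence, JSD is symmetric and bounded: 0 ≤ JSD ≤ log(2).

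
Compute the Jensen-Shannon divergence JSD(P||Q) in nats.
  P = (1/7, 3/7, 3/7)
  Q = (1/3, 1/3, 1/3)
0.0256 nats

Jensen-Shannon divergence is:
JSD(P||Q) = 0.5 × D_KL(P||M) + 0.5 × D_KL(Q||M)
where M = 0.5 × (P + Q) is the mixture distribution.

M = 0.5 × (1/7, 3/7, 3/7) + 0.5 × (1/3, 1/3, 1/3) = (5/21, 8/21, 8/21)

D_KL(P||M) = 0.0280 nats
D_KL(Q||M) = 0.0231 nats

JSD(P||Q) = 0.5 × 0.0280 + 0.5 × 0.0231 = 0.0256 nats

Unlike KL divergence, JSD is symmetric and bounded: 0 ≤ JSD ≤ log(2).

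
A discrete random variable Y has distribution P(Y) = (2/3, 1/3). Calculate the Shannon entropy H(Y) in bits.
0.9183 bits

Shannon entropy is H(X) = -Σ p(x) log p(x).

For P = (2/3, 1/3):
H = -2/3 × log_2(2/3) -1/3 × log_2(1/3)
H = 0.9183 bits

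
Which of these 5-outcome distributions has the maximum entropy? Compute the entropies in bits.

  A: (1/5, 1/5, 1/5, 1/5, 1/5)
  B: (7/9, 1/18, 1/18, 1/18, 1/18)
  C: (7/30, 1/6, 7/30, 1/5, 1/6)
A

For a discrete distribution over n outcomes, entropy is maximized by the uniform distribution.

Computing entropies:
H(A) = 2.3219 bits
H(B) = 1.2086 bits
H(C) = 2.3058 bits

The uniform distribution (where all probabilities equal 1/5) achieves the maximum entropy of log_2(5) = 2.3219 bits.

Distribution A has the highest entropy.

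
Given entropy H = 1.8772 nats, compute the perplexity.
6.5352

Perplexity is e^H (or exp(H) for natural log).

H = 1.8772 nats
Perplexity = e^1.8772 = 6.5352

Interpretation: The model's uncertainty is equivalent to choosing uniformly among 6.5 options.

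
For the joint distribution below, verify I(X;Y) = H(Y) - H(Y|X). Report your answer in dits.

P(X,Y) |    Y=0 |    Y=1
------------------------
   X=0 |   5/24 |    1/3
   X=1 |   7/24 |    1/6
I(X;Y) = 0.0138 dits

Mutual information has multiple equivalent forms:
- I(X;Y) = H(X) - H(X|Y)
- I(X;Y) = H(Y) - H(Y|X)
- I(X;Y) = H(X) + H(Y) - H(X,Y)

Computing all quantities:
H(X) = 0.2995, H(Y) = 0.3010, H(X,Y) = 0.5867
H(X|Y) = 0.2857, H(Y|X) = 0.2872

Verification:
H(X) - H(X|Y) = 0.2995 - 0.2857 = 0.0138
H(Y) - H(Y|X) = 0.3010 - 0.2872 = 0.0138
H(X) + H(Y) - H(X,Y) = 0.2995 + 0.3010 - 0.5867 = 0.0138

All forms give I(X;Y) = 0.0138 dits. ✓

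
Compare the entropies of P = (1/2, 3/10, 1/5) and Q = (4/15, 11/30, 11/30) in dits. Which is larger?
Q

Computing entropies in dits:
H(P) = 0.4472
H(Q) = 0.4726

Distribution Q has higher entropy.

Intuition: The distribution closer to uniform (more spread out) has higher entropy.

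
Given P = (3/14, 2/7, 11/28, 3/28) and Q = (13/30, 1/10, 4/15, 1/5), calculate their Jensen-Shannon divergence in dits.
0.0241 dits

Jensen-Shannon divergence is:
JSD(P||Q) = 0.5 × D_KL(P||M) + 0.5 × D_KL(Q||M)
where M = 0.5 × (P + Q) is the mixture distribution.

M = 0.5 × (3/14, 2/7, 11/28, 3/28) + 0.5 × (13/30, 1/10, 4/15, 1/5) = (0.32381, 0.192857, 0.329762, 0.153571)

D_KL(P||M) = 0.0235 dits
D_KL(Q||M) = 0.0247 dits

JSD(P||Q) = 0.5 × 0.0235 + 0.5 × 0.0247 = 0.0241 dits

Unlike KL divergence, JSD is symmetric and bounded: 0 ≤ JSD ≤ log(2).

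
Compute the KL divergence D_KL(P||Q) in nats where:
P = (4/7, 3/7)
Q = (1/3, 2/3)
0.1186 nats

KL divergence: D_KL(P||Q) = Σ p(x) log(p(x)/q(x))

Computing term by term:
  x=0: 4/7 × log_e[(4/7)/(1/3)] = 4/7 × 0.5390 = 0.3080
  x=1: 3/7 × log_e[(3/7)/(2/3)] = 3/7 × -0.4418 = -0.1894

D_KL(P||Q) = 0.1186 nats

Note: KL divergence is always non-negative and equals 0 iff P = Q.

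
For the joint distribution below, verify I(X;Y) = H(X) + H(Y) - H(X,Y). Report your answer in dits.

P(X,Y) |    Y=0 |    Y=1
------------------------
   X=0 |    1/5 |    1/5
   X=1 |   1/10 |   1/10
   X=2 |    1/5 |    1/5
I(X;Y) = 0.0000 dits

Mutual information has multiple equivalent forms:
- I(X;Y) = H(X) - H(X|Y)
- I(X;Y) = H(Y) - H(Y|X)
- I(X;Y) = H(X) + H(Y) - H(X,Y)

Computing all quantities:
H(X) = 0.4581, H(Y) = 0.3010, H(X,Y) = 0.7592
H(X|Y) = 0.4581, H(Y|X) = 0.3010

Verification:
H(X) - H(X|Y) = 0.4581 - 0.4581 = 0.0000
H(Y) - H(Y|X) = 0.3010 - 0.3010 = 0.0000
H(X) + H(Y) - H(X,Y) = 0.4581 + 0.3010 - 0.7592 = 0.0000

All forms give I(X;Y) = 0.0000 dits. ✓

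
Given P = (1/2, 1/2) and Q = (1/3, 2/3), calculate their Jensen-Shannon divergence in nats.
0.0144 nats

Jensen-Shannon divergence is:
JSD(P||Q) = 0.5 × D_KL(P||M) + 0.5 × D_KL(Q||M)
where M = 0.5 × (P + Q) is the mixture distribution.

M = 0.5 × (1/2, 1/2) + 0.5 × (1/3, 2/3) = (5/12, 7/12)

D_KL(P||M) = 0.0141 nats
D_KL(Q||M) = 0.0146 nats

JSD(P||Q) = 0.5 × 0.0141 + 0.5 × 0.0146 = 0.0144 nats

Unlike KL divergence, JSD is symmetric and bounded: 0 ≤ JSD ≤ log(2).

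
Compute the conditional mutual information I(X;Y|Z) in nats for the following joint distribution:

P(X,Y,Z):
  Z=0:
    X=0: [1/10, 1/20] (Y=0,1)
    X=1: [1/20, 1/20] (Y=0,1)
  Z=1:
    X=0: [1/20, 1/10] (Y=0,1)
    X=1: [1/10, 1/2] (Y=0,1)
0.0129 nats

Conditional mutual information: I(X;Y|Z) = H(X|Z) + H(Y|Z) - H(X,Y|Z)

H(Z) = 0.5623
H(X,Z) = 1.1059 → H(X|Z) = 0.5436
H(Y,Z) = 1.1059 → H(Y|Z) = 0.5436
H(X,Y,Z) = 1.6365 → H(X,Y|Z) = 1.0742

I(X;Y|Z) = 0.5436 + 0.5436 - 1.0742 = 0.0129 nats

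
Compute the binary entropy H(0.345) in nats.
0.6443 nats

The binary entropy function is:
H(p) = -p log(p) - (1-p) log(1-p)

H(0.345) = -0.345 × log_e(0.345) - 0.655 × log_e(0.655)
H(0.345) = 0.6443 nats

Note: Binary entropy is maximized at p=0.5 (H=1 bit) and minimized at p=0 or p=1 (H=0).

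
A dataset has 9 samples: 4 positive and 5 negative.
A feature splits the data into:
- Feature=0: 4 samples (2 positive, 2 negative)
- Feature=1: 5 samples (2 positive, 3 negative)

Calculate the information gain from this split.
0.0072 bits

Information Gain = H(Y) - H(Y|Feature)

Before split:
P(positive) = 4/9 = 0.4444
H(Y) = 0.9911 bits

After split:
Feature=0: H = 1.0000 bits (weight = 4/9)
Feature=1: H = 0.9710 bits (weight = 5/9)
H(Y|Feature) = (4/9)×1.0000 + (5/9)×0.9710 = 0.9839 bits

Information Gain = 0.9911 - 0.9839 = 0.0072 bits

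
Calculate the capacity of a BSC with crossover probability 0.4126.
0.0222 bits

For a binary symmetric channel (BSC) with error probability p:
Capacity C = 1 - H(p) bits per symbol

where H(p) = -p log₂(p) - (1-p) log₂(1-p) is the binary entropy function.

H(0.4126) = 0.9778 bits
C = 1 - 0.9778 = 0.0222 bits per symbol

This means we can reliably transmit up to 0.0222 bits of information per channel use.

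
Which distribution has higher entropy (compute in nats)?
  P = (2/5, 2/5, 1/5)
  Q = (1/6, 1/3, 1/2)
P

Computing entropies in nats:
H(P) = 1.0549
H(Q) = 1.0114

Distribution P has higher entropy.

Intuition: The distribution closer to uniform (more spread out) has higher entropy.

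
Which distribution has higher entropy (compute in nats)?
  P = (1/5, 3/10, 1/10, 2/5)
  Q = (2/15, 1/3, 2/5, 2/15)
P

Computing entropies in nats:
H(P) = 1.2799
H(Q) = 1.2700

Distribution P has higher entropy.

Intuition: The distribution closer to uniform (more spread out) has higher entropy.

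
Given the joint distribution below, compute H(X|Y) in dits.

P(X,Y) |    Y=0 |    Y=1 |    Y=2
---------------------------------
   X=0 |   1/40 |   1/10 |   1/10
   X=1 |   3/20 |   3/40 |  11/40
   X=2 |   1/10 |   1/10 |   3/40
0.4221 dits

Using the chain rule: H(X|Y) = H(X,Y) - H(Y)

First, compute H(X,Y) = 0.8866 dits

Marginal P(Y) = (11/40, 11/40, 9/20)
H(Y) = 0.4644 dits

H(X|Y) = H(X,Y) - H(Y) = 0.8866 - 0.4644 = 0.4221 dits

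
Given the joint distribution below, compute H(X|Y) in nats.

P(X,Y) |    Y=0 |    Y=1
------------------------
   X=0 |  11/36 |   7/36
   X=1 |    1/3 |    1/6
0.6915 nats

Using the chain rule: H(X|Y) = H(X,Y) - H(Y)

First, compute H(X,Y) = 1.3455 nats

Marginal P(Y) = (23/36, 13/36)
H(Y) = 0.6541 nats

H(X|Y) = H(X,Y) - H(Y) = 1.3455 - 0.6541 = 0.6915 nats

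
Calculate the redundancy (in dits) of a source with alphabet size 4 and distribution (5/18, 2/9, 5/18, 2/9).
0.0027 dits

Redundancy measures how far a source is from maximum entropy:
R = H_max - H(X)

Maximum entropy for 4 symbols: H_max = log_10(4) = 0.6021 dits
Actual entropy: H(X) = 0.5994 dits
Redundancy: R = 0.6021 - 0.5994 = 0.0027 dits

This redundancy represents potential for compression: the source could be compressed by 0.0027 dits per symbol.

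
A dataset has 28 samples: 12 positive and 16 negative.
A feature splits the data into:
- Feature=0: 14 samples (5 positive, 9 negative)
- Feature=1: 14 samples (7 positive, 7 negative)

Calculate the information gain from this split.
0.0151 bits

Information Gain = H(Y) - H(Y|Feature)

Before split:
P(positive) = 12/28 = 0.4286
H(Y) = 0.9852 bits

After split:
Feature=0: H = 0.9403 bits (weight = 14/28)
Feature=1: H = 1.0000 bits (weight = 14/28)
H(Y|Feature) = (14/28)×0.9403 + (14/28)×1.0000 = 0.9701 bits

Information Gain = 0.9852 - 0.9701 = 0.0151 bits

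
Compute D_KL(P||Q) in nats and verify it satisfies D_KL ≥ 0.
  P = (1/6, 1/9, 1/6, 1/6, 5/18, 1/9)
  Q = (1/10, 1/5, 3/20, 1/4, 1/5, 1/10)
0.0728 nats

KL divergence satisfies the Gibbs inequality: D_KL(P||Q) ≥ 0 for all distributions P, Q.

D_KL(P||Q) = Σ p(x) log(p(x)/q(x))
Term by term:
  x=0: 1/6 × log_e[(1/6)/(1/10)] = 0.0851
  x=1: 1/9 × log_e[(1/9)/(1/5)] = -0.0653
  x=2: 1/6 × log_e[(1/6)/(3/20)] = 0.0176
  x=3: 1/6 × log_e[(1/6)/(1/4)] = -0.0676
  x=4: 5/18 × log_e[(5/18)/(1/5)] = 0.0913
  x=5: 1/9 × log_e[(1/9)/(1/10)] = 0.0117
D_KL(P||Q) = 0.0728 nats

D_KL(P||Q) = 0.0728 ≥ 0 ✓

This non-negativity is a fundamental property: relative entropy cannot be negative because it measures how different Q is from P.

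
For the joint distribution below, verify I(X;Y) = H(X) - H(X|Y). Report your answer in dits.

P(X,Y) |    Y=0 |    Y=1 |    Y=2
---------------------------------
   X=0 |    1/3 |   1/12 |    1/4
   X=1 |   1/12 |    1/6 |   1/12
I(X;Y) = 0.0354 dits

Mutual information has multiple equivalent forms:
- I(X;Y) = H(X) - H(X|Y)
- I(X;Y) = H(Y) - H(Y|X)
- I(X;Y) = H(X) + H(Y) - H(X,Y)

Computing all quantities:
H(X) = 0.2764, H(Y) = 0.4680, H(X,Y) = 0.7090
H(X|Y) = 0.2411, H(Y|X) = 0.4326

Verification:
H(X) - H(X|Y) = 0.2764 - 0.2411 = 0.0354
H(Y) - H(Y|X) = 0.4680 - 0.4326 = 0.0354
H(X) + H(Y) - H(X,Y) = 0.2764 + 0.4680 - 0.7090 = 0.0354

All forms give I(X;Y) = 0.0354 dits. ✓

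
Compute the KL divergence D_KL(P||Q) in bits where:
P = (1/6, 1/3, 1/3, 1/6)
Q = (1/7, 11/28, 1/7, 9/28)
0.2076 bits

KL divergence: D_KL(P||Q) = Σ p(x) log(p(x)/q(x))

Computing term by term:
  x=0: 1/6 × log_2[(1/6)/(1/7)] = 1/6 × 0.2224 = 0.0371
  x=1: 1/3 × log_2[(1/3)/(11/28)] = 1/3 × -0.2370 = -0.0790
  x=2: 1/3 × log_2[(1/3)/(1/7)] = 1/3 × 1.2224 = 0.4075
  x=3: 1/6 × log_2[(1/6)/(9/28)] = 1/6 × -0.9475 = -0.1579

D_KL(P||Q) = 0.2076 bits

Note: KL divergence is always non-negative and equals 0 iff P = Q.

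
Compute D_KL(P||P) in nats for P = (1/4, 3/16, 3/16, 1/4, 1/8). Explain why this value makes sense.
0.0000 nats

KL divergence satisfies the Gibbs inequality: D_KL(P||Q) ≥ 0 for all distributions P, Q.

D_KL(P||Q) = Σ p(x) log(p(x)/q(x))
Each term is p(x) × log_e(p(x)/p(x)) = p(x) × log_e(1) = 0, so the sum is 0.
D_KL(P||Q) = 0.0000 nats

When P = Q, the KL divergence is exactly 0, as there is no 'divergence' between identical distributions.

This non-negativity is a fundamental property: relative entropy cannot be negative because it measures how different Q is from P.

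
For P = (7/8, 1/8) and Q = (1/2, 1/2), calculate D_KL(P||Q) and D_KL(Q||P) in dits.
D_KL(P||Q) = 0.1374, D_KL(Q||P) = 0.1795

KL divergence is not symmetric: D_KL(P||Q) ≠ D_KL(Q||P) in general.

D_KL(P||Q) = 0.1374 dits
D_KL(Q||P) = 0.1795 dits

No, they are not equal!

This asymmetry is why KL divergence is not a true distance metric.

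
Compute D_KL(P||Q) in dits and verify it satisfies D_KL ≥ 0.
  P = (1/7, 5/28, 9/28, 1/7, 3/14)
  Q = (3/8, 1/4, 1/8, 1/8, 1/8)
0.1043 dits

KL divergence satisfies the Gibbs inequality: D_KL(P||Q) ≥ 0 for all distributions P, Q.

D_KL(P||Q) = Σ p(x) log(p(x)/q(x))
Term by term:
  x=0: 1/7 × log_10[(1/7)/(3/8)] = -0.0599
  x=1: 5/28 × log_10[(5/28)/(1/4)] = -0.0261
  x=2: 9/28 × log_10[(9/28)/(1/8)] = 0.1318
  x=3: 1/7 × log_10[(1/7)/(1/8)] = 0.0083
  x=4: 3/14 × log_10[(3/14)/(1/8)] = 0.0502
D_KL(P||Q) = 0.1043 dits

D_KL(P||Q) = 0.1043 ≥ 0 ✓

This non-negativity is a fundamental property: relative entropy cannot be negative because it measures how different Q is from P.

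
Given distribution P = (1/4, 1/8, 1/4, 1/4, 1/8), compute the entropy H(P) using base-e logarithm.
1.5596 nats

Shannon entropy is H(X) = -Σ p(x) log p(x).

For P = (1/4, 1/8, 1/4, 1/4, 1/8):
H = -1/4 × log_e(1/4) -1/8 × log_e(1/8) -1/4 × log_e(1/4) -1/4 × log_e(1/4) -1/8 × log_e(1/8)
H = 1.5596 nats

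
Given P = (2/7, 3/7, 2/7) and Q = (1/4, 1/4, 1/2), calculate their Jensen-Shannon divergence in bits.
0.0394 bits

Jensen-Shannon divergence is:
JSD(P||Q) = 0.5 × D_KL(P||M) + 0.5 × D_KL(Q||M)
where M = 0.5 × (P + Q) is the mixture distribution.

M = 0.5 × (2/7, 3/7, 2/7) + 0.5 × (1/4, 1/4, 1/2) = (0.267857, 0.339286, 11/28)

D_KL(P||M) = 0.0398 bits
D_KL(Q||M) = 0.0389 bits

JSD(P||Q) = 0.5 × 0.0398 + 0.5 × 0.0389 = 0.0394 bits

Unlike KL divergence, JSD is symmetric and bounded: 0 ≤ JSD ≤ log(2).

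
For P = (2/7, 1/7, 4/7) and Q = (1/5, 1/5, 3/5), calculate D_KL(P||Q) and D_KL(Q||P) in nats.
D_KL(P||Q) = 0.0260, D_KL(Q||P) = 0.0252

KL divergence is not symmetric: D_KL(P||Q) ≠ D_KL(Q||P) in general.

D_KL(P||Q) = 0.0260 nats
D_KL(Q||P) = 0.0252 nats

No, they are not equal!

This asymmetry is why KL divergence is not a true distance metric.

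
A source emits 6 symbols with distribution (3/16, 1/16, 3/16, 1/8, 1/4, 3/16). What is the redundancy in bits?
0.1015 bits

Redundancy measures how far a source is from maximum entropy:
R = H_max - H(X)

Maximum entropy for 6 symbols: H_max = log_2(6) = 2.5850 bits
Actual entropy: H(X) = 2.4835 bits
Redundancy: R = 2.5850 - 2.4835 = 0.1015 bits

This redundancy represents potential for compression: the source could be compressed by 0.1015 bits per symbol.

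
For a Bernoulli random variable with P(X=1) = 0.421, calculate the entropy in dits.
0.2956 dits

The binary entropy function is:
H(p) = -p log(p) - (1-p) log(1-p)

H(0.421) = -0.421 × log_10(0.421) - 0.579 × log_10(0.579)
H(0.421) = 0.2956 dits

Note: Binary entropy is maximized at p=0.5 (H=1 bit) and minimized at p=0 or p=1 (H=0).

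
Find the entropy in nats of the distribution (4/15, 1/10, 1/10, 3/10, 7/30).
1.5137 nats

Shannon entropy is H(X) = -Σ p(x) log p(x).

For P = (4/15, 1/10, 1/10, 3/10, 7/30):
H = -4/15 × log_e(4/15) -1/10 × log_e(1/10) -1/10 × log_e(1/10) -3/10 × log_e(3/10) -7/30 × log_e(7/30)
H = 1.5137 nats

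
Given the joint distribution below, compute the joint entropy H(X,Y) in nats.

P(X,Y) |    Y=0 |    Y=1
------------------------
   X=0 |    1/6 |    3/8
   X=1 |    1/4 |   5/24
1.3398 nats

Joint entropy is H(X,Y) = -Σ_{x,y} p(x,y) log p(x,y).

Summing over all non-zero entries:
H(X,Y) = -[1/6·log_e(1/6) + 3/8·log_e(3/8) + 1/4·log_e(1/4) + 5/24·log_e(5/24)]
H(X,Y) = 1.3398 nats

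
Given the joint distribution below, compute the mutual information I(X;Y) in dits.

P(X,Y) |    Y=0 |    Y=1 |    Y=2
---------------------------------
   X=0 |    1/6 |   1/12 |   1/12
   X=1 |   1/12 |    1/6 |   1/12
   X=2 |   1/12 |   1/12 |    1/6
0.0256 dits

Mutual information: I(X;Y) = H(X) + H(Y) - H(X,Y)

Marginals:
P(X) = (1/3, 1/3, 1/3), H(X) = 0.4771 dits
P(Y) = (1/3, 1/3, 1/3), H(Y) = 0.4771 dits

Joint entropy: H(X,Y) = 0.9287 dits

I(X;Y) = 0.4771 + 0.4771 - 0.9287 = 0.0256 dits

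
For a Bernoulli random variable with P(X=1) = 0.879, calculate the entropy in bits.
0.5322 bits

The binary entropy function is:
H(p) = -p log(p) - (1-p) log(1-p)

H(0.879) = -0.879 × log_2(0.879) - 0.121 × log_2(0.121)
H(0.879) = 0.5322 bits

Note: Binary entropy is maximized at p=0.5 (H=1 bit) and minimized at p=0 or p=1 (H=0).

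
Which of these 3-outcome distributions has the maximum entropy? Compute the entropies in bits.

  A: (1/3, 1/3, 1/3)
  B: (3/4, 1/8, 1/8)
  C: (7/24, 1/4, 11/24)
A

For a discrete distribution over n outcomes, entropy is maximized by the uniform distribution.

Computing entropies:
H(A) = 1.5850 bits
H(B) = 1.0613 bits
H(C) = 1.5343 bits

The uniform distribution (where all probabilities equal 1/3) achieves the maximum entropy of log_2(3) = 1.5850 bits.

Distribution A has the highest entropy.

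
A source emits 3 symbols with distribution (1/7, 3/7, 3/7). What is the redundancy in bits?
0.1361 bits

Redundancy measures how far a source is from maximum entropy:
R = H_max - H(X)

Maximum entropy for 3 symbols: H_max = log_2(3) = 1.5850 bits
Actual entropy: H(X) = 1.4488 bits
Redundancy: R = 1.5850 - 1.4488 = 0.1361 bits

This redundancy represents potential for compression: the source could be compressed by 0.1361 bits per symbol.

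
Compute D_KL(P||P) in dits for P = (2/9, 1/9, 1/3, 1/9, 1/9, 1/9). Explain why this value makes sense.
0.0000 dits

KL divergence satisfies the Gibbs inequality: D_KL(P||Q) ≥ 0 for all distributions P, Q.

D_KL(P||Q) = Σ p(x) log(p(x)/q(x))
Each term is p(x) × log_10(p(x)/p(x)) = p(x) × log_10(1) = 0, so the sum is 0.
D_KL(P||Q) = 0.0000 dits

When P = Q, the KL divergence is exactly 0, as there is no 'divergence' between identical distributions.

This non-negativity is a fundamental property: relative entropy cannot be negative because it measures how different Q is from P.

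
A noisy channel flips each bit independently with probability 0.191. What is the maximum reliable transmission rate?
0.2964 bits

For a binary symmetric channel (BSC) with error probability p:
Capacity C = 1 - H(p) bits per symbol

where H(p) = -p log₂(p) - (1-p) log₂(1-p) is the binary entropy function.

H(0.191) = 0.7036 bits
C = 1 - 0.7036 = 0.2964 bits per symbol

This means we can reliably transmit up to 0.2964 bits of information per channel use.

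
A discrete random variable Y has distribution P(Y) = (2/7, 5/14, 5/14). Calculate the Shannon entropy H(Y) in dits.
0.4748 dits

Shannon entropy is H(X) = -Σ p(x) log p(x).

For P = (2/7, 5/14, 5/14):
H = -2/7 × log_10(2/7) -5/14 × log_10(5/14) -5/14 × log_10(5/14)
H = 0.4748 dits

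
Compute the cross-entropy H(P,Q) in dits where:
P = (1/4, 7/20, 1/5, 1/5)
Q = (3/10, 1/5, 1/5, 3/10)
0.6197 dits

Cross-entropy: H(P,Q) = -Σ p(x) log q(x)

Alternatively: H(P,Q) = H(P) + D_KL(P||Q)
H(P) = 0.5897 dits
D_KL(P||Q) = 0.0300 dits

H(P,Q) = 0.5897 + 0.0300 = 0.6197 dits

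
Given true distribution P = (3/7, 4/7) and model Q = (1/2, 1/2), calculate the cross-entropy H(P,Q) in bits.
1.0000 bits

Cross-entropy: H(P,Q) = -Σ p(x) log q(x)

Alternatively: H(P,Q) = H(P) + D_KL(P||Q)
H(P) = 0.9852 bits
D_KL(P||Q) = 0.0148 bits

H(P,Q) = 0.9852 + 0.0148 = 1.0000 bits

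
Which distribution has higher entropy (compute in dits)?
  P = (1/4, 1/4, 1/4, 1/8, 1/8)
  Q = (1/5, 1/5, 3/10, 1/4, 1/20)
P

Computing entropies in dits:
H(P) = 0.6773
H(Q) = 0.6520

Distribution P has higher entropy.

Intuition: The distribution closer to uniform (more spread out) has higher entropy.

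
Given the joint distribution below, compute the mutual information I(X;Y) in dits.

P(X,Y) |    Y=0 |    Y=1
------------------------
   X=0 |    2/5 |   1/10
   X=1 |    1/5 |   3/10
0.0375 dits

Mutual information: I(X;Y) = H(X) + H(Y) - H(X,Y)

Marginals:
P(X) = (1/2, 1/2), H(X) = 0.3010 dits
P(Y) = (3/5, 2/5), H(Y) = 0.2923 dits

Joint entropy: H(X,Y) = 0.5558 dits

I(X;Y) = 0.3010 + 0.2923 - 0.5558 = 0.0375 dits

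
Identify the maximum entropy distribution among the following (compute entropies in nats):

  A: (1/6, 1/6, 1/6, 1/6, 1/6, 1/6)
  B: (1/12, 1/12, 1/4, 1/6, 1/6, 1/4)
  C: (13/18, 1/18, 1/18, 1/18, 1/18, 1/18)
A

For a discrete distribution over n outcomes, entropy is maximized by the uniform distribution.

Computing entropies:
H(A) = 1.7918 nats
H(B) = 1.7046 nats
H(C) = 1.0379 nats

The uniform distribution (where all probabilities equal 1/6) achieves the maximum entropy of log_e(6) = 1.7918 nats.

Distribution A has the highest entropy.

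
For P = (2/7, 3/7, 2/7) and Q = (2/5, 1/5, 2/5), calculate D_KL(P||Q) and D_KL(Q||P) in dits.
D_KL(P||Q) = 0.0584, D_KL(Q||P) = 0.0507

KL divergence is not symmetric: D_KL(P||Q) ≠ D_KL(Q||P) in general.

D_KL(P||Q) = 0.0584 dits
D_KL(Q||P) = 0.0507 dits

No, they are not equal!

This asymmetry is why KL divergence is not a true distance metric.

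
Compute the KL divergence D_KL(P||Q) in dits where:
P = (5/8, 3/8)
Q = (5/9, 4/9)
0.0043 dits

KL divergence: D_KL(P||Q) = Σ p(x) log(p(x)/q(x))

Computing term by term:
  x=0: 5/8 × log_10[(5/8)/(5/9)] = 5/8 × 0.0512 = 0.0320
  x=1: 3/8 × log_10[(3/8)/(4/9)] = 3/8 × -0.0738 = -0.0277

D_KL(P||Q) = 0.0043 dits

Note: KL divergence is always non-negative and equals 0 iff P = Q.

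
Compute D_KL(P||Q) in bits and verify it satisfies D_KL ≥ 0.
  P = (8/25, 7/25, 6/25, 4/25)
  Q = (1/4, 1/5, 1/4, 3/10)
0.0906 bits

KL divergence satisfies the Gibbs inequality: D_KL(P||Q) ≥ 0 for all distributions P, Q.

D_KL(P||Q) = Σ p(x) log(p(x)/q(x))
Term by term:
  x=0: 8/25 × log_2[(8/25)/(1/4)] = 0.1140
  x=1: 7/25 × log_2[(7/25)/(1/5)] = 0.1359
  x=2: 6/25 × log_2[(6/25)/(1/4)] = -0.0141
  x=3: 4/25 × log_2[(4/25)/(3/10)] = -0.1451
D_KL(P||Q) = 0.0906 bits

D_KL(P||Q) = 0.0906 ≥ 0 ✓

This non-negativity is a fundamental property: relative entropy cannot be negative because it measures how different Q is from P.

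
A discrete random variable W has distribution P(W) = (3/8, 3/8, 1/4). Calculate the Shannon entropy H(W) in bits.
1.5613 bits

Shannon entropy is H(X) = -Σ p(x) log p(x).

For P = (3/8, 3/8, 1/4):
H = -3/8 × log_2(3/8) -3/8 × log_2(3/8) -1/4 × log_2(1/4)
H = 1.5613 bits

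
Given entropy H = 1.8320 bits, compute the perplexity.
3.5603

Perplexity is 2^H (or exp(H) for natural log).

H = 1.8320 bits
Perplexity = 2^1.8320 = 3.5603

Interpretation: The model's uncertainty is equivalent to choosing uniformly among 3.6 options.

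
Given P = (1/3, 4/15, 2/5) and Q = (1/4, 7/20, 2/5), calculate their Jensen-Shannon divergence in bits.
0.0084 bits

Jensen-Shannon divergence is:
JSD(P||Q) = 0.5 × D_KL(P||M) + 0.5 × D_KL(Q||M)
where M = 0.5 × (P + Q) is the mixture distribution.

M = 0.5 × (1/3, 4/15, 2/5) + 0.5 × (1/4, 7/20, 2/5) = (7/24, 0.308333, 2/5)

D_KL(P||M) = 0.0084 bits
D_KL(Q||M) = 0.0084 bits

JSD(P||Q) = 0.5 × 0.0084 + 0.5 × 0.0084 = 0.0084 bits

Unlike KL divergence, JSD is symmetric and bounded: 0 ≤ JSD ≤ log(2).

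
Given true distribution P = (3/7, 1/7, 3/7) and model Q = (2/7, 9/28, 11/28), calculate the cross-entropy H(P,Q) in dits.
0.4775 dits

Cross-entropy: H(P,Q) = -Σ p(x) log q(x)

Alternatively: H(P,Q) = H(P) + D_KL(P||Q)
H(P) = 0.4361 dits
D_KL(P||Q) = 0.0414 dits

H(P,Q) = 0.4361 + 0.0414 = 0.4775 dits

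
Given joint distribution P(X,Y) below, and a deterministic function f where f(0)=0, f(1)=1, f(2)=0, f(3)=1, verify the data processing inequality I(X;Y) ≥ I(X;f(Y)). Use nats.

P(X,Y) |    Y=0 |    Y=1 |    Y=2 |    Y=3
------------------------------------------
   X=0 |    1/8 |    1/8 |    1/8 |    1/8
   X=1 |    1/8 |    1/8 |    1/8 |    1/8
I(X;Y) = 0.0000, I(X;f(Y)) = 0.0000, inequality holds: 0.0000 ≥ 0.0000

Data Processing Inequality: For any Markov chain X → Y → Z, we have I(X;Y) ≥ I(X;Z).

Here Z = f(Y) is a deterministic function of Y, forming X → Y → Z.

Original I(X;Y) = 0.0000 nats

After applying f:
P(X,Z) where Z=f(Y):
- P(X,Z=0) = P(X,Y=0) + P(X,Y=2)
- P(X,Z=1) = P(X,Y=1) + P(X,Y=3)

I(X;Z) = I(X;f(Y)) = 0.0000 nats

Verification: 0.0000 ≥ 0.0000 ✓

Information cannot be created by processing; the function f can only lose information about X.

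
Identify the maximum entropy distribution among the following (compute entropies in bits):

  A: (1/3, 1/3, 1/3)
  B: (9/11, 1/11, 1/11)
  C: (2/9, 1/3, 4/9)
A

For a discrete distribution over n outcomes, entropy is maximized by the uniform distribution.

Computing entropies:
H(A) = 1.5850 bits
H(B) = 0.8659 bits
H(C) = 1.5305 bits

The uniform distribution (where all probabilities equal 1/3) achieves the maximum entropy of log_2(3) = 1.5850 bits.

Distribution A has the highest entropy.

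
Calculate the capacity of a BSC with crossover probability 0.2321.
0.2183 bits

For a binary symmetric channel (BSC) with error probability p:
Capacity C = 1 - H(p) bits per symbol

where H(p) = -p log₂(p) - (1-p) log₂(1-p) is the binary entropy function.

H(0.2321) = 0.7817 bits
C = 1 - 0.7817 = 0.2183 bits per symbol

This means we can reliably transmit up to 0.2183 bits of information per channel use.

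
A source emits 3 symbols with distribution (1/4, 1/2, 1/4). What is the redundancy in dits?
0.0256 dits

Redundancy measures how far a source is from maximum entropy:
R = H_max - H(X)

Maximum entropy for 3 symbols: H_max = log_10(3) = 0.4771 dits
Actual entropy: H(X) = 0.4515 dits
Redundancy: R = 0.4771 - 0.4515 = 0.0256 dits

This redundancy represents potential for compression: the source could be compressed by 0.0256 dits per symbol.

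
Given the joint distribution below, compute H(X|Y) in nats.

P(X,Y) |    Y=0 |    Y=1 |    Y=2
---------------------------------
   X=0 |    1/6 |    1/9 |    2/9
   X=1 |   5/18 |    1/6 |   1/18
0.6200 nats

Using the chain rule: H(X|Y) = H(X,Y) - H(Y)

First, compute H(X,Y) = 1.6920 nats

Marginal P(Y) = (4/9, 5/18, 5/18)
H(Y) = 1.0720 nats

H(X|Y) = H(X,Y) - H(Y) = 1.6920 - 1.0720 = 0.6200 nats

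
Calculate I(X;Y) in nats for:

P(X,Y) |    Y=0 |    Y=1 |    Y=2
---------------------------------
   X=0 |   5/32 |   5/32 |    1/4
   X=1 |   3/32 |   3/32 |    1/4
0.0080 nats

Mutual information: I(X;Y) = H(X) + H(Y) - H(X,Y)

Marginals:
P(X) = (9/16, 7/16), H(X) = 0.6853 nats
P(Y) = (1/4, 1/4, 1/2), H(Y) = 1.0397 nats

Joint entropy: H(X,Y) = 1.7171 nats

I(X;Y) = 0.6853 + 1.0397 - 1.7171 = 0.0080 nats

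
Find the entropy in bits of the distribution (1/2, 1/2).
1.0000 bits

Shannon entropy is H(X) = -Σ p(x) log p(x).

For P = (1/2, 1/2):
H = -1/2 × log_2(1/2) -1/2 × log_2(1/2)
H = 1.0000 bits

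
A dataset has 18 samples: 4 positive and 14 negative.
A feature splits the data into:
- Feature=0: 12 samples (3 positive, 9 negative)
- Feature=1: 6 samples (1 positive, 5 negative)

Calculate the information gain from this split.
0.0067 bits

Information Gain = H(Y) - H(Y|Feature)

Before split:
P(positive) = 4/18 = 0.2222
H(Y) = 0.7642 bits

After split:
Feature=0: H = 0.8113 bits (weight = 12/18)
Feature=1: H = 0.6500 bits (weight = 6/18)
H(Y|Feature) = (12/18)×0.8113 + (6/18)×0.6500 = 0.7575 bits

Information Gain = 0.7642 - 0.7575 = 0.0067 bits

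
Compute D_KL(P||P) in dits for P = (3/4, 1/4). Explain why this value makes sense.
0.0000 dits

KL divergence satisfies the Gibbs inequality: D_KL(P||Q) ≥ 0 for all distributions P, Q.

D_KL(P||Q) = Σ p(x) log(p(x)/q(x))
Each term is p(x) × log_10(p(x)/p(x)) = p(x) × log_10(1) = 0, so the sum is 0.
D_KL(P||Q) = 0.0000 dits

When P = Q, the KL divergence is exactly 0, as there is no 'divergence' between identical distributions.

This non-negativity is a fundamental property: relative entropy cannot be negative because it measures how different Q is from P.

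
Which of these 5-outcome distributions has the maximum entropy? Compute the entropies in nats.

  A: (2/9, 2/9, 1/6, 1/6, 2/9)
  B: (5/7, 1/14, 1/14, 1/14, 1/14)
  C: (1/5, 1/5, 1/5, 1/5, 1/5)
C

For a discrete distribution over n outcomes, entropy is maximized by the uniform distribution.

Computing entropies:
H(A) = 1.6000 nats
H(B) = 0.9944 nats
H(C) = 1.6094 nats

The uniform distribution (where all probabilities equal 1/5) achieves the maximum entropy of log_e(5) = 1.6094 nats.

Distribution C has the highest entropy.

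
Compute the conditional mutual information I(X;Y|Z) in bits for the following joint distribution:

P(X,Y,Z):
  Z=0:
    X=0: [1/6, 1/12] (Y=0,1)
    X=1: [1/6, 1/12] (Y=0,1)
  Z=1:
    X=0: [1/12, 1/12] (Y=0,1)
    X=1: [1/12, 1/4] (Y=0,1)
0.0221 bits

Conditional mutual information: I(X;Y|Z) = H(X|Z) + H(Y|Z) - H(X,Y|Z)

H(Z) = 1.0000
H(X,Z) = 1.9591 → H(X|Z) = 0.9591
H(Y,Z) = 1.9183 → H(Y|Z) = 0.9183
H(X,Y,Z) = 2.8554 → H(X,Y|Z) = 1.8554

I(X;Y|Z) = 0.9591 + 0.9183 - 1.8554 = 0.0221 bits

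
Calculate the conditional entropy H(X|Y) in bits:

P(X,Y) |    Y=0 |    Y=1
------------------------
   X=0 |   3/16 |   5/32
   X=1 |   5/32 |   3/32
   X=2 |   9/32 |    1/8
1.5452 bits

Using the chain rule: H(X|Y) = H(X,Y) - H(Y)

First, compute H(X,Y) = 2.4996 bits

Marginal P(Y) = (5/8, 3/8)
H(Y) = 0.9544 bits

H(X|Y) = H(X,Y) - H(Y) = 2.4996 - 0.9544 = 1.5452 bits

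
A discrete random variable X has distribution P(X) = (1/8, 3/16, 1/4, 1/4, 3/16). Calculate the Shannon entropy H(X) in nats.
1.5808 nats

Shannon entropy is H(X) = -Σ p(x) log p(x).

For P = (1/8, 3/16, 1/4, 1/4, 3/16):
H = -1/8 × log_e(1/8) -3/16 × log_e(3/16) -1/4 × log_e(1/4) -1/4 × log_e(1/4) -3/16 × log_e(3/16)
H = 1.5808 nats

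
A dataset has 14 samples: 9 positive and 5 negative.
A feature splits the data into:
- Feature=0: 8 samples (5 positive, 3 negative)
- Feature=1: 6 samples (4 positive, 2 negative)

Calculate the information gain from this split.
0.0013 bits

Information Gain = H(Y) - H(Y|Feature)

Before split:
P(positive) = 9/14 = 0.6429
H(Y) = 0.9403 bits

After split:
Feature=0: H = 0.9544 bits (weight = 8/14)
Feature=1: H = 0.9183 bits (weight = 6/14)
H(Y|Feature) = (8/14)×0.9544 + (6/14)×0.9183 = 0.9389 bits

Information Gain = 0.9403 - 0.9389 = 0.0013 bits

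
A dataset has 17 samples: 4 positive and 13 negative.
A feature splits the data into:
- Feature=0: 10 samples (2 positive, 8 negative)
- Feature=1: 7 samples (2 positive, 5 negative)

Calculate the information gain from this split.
0.0071 bits

Information Gain = H(Y) - H(Y|Feature)

Before split:
P(positive) = 4/17 = 0.2353
H(Y) = 0.7871 bits

After split:
Feature=0: H = 0.7219 bits (weight = 10/17)
Feature=1: H = 0.8631 bits (weight = 7/17)
H(Y|Feature) = (10/17)×0.7219 + (7/17)×0.8631 = 0.7801 bits

Information Gain = 0.7871 - 0.7801 = 0.0071 bits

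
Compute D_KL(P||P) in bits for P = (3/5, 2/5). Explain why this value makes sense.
0.0000 bits

KL divergence satisfies the Gibbs inequality: D_KL(P||Q) ≥ 0 for all distributions P, Q.

D_KL(P||Q) = Σ p(x) log(p(x)/q(x))
Each term is p(x) × log_2(p(x)/p(x)) = p(x) × log_2(1) = 0, so the sum is 0.
D_KL(P||Q) = 0.0000 bits

When P = Q, the KL divergence is exactly 0, as there is no 'divergence' between identical distributions.

This non-negativity is a fundamental property: relative entropy cannot be negative because it measures how different Q is from P.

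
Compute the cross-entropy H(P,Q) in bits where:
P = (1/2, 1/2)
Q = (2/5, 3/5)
1.0294 bits

Cross-entropy: H(P,Q) = -Σ p(x) log q(x)

Alternatively: H(P,Q) = H(P) + D_KL(P||Q)
H(P) = 1.0000 bits
D_KL(P||Q) = 0.0294 bits

H(P,Q) = 1.0000 + 0.0294 = 1.0294 bits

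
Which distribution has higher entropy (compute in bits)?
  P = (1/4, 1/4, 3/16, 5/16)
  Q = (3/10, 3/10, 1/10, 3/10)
P

Computing entropies in bits:
H(P) = 1.9772
H(Q) = 1.8955

Distribution P has higher entropy.

Intuition: The distribution closer to uniform (more spread out) has higher entropy.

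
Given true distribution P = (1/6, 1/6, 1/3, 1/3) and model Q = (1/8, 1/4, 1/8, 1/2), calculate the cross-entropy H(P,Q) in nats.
1.5018 nats

Cross-entropy: H(P,Q) = -Σ p(x) log q(x)

Alternatively: H(P,Q) = H(P) + D_KL(P||Q)
H(P) = 1.3297 nats
D_KL(P||Q) = 0.1722 nats

H(P,Q) = 1.3297 + 0.1722 = 1.5018 nats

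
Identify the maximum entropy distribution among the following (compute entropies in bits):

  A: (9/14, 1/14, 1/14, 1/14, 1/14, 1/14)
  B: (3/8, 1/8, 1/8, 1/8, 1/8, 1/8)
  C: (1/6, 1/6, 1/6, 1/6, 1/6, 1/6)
C

For a discrete distribution over n outcomes, entropy is maximized by the uniform distribution.

Computing entropies:
H(A) = 1.7695 bits
H(B) = 2.4056 bits
H(C) = 2.5850 bits

The uniform distribution (where all probabilities equal 1/6) achieves the maximum entropy of log_2(6) = 2.5850 bits.

Distribution C has the highest entropy.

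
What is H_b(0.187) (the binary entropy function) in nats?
0.4818 nats

The binary entropy function is:
H(p) = -p log(p) - (1-p) log(1-p)

H(0.187) = -0.187 × log_e(0.187) - 0.813 × log_e(0.813)
H(0.187) = 0.4818 nats

Note: Binary entropy is maximized at p=0.5 (H=1 bit) and minimized at p=0 or p=1 (H=0).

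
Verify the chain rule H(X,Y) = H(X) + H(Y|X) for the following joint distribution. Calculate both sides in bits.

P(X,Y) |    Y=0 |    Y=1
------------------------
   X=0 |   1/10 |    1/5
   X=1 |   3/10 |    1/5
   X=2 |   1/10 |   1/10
H(X,Y) = 2.4464, H(X) = 1.4855, H(Y|X) = 0.9610 (all in bits)

Chain rule: H(X,Y) = H(X) + H(Y|X)

Left side — joint entropy directly:
H(X,Y) = -Σ p(x,y) log p(x,y) = 2.4464 bits

Right side — compute H(Y|X) from the conditional distributions:
P(X) = (3/10, 1/2, 1/5), so H(X) = 1.4855 bits
H(Y|X) = Σ_x P(X=x) · H(Y|X=x):
  P(Y|X=0) = (1/3, 2/3), H(Y|X=0) = 0.9183, weight P(X=0) = 3/10
  P(Y|X=1) = (3/5, 2/5), H(Y|X=1) = 0.9710, weight P(X=1) = 1/2
  P(Y|X=2) = (1/2, 1/2), H(Y|X=2) = 1.0000, weight P(X=2) = 1/5
H(Y|X) = 0.9610 bits

H(X) + H(Y|X) = 1.4855 + 0.9610 = 2.4464 bits

Both sides equal 2.4464 bits. ✓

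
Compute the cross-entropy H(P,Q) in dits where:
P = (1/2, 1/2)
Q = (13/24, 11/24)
0.3025 dits

Cross-entropy: H(P,Q) = -Σ p(x) log q(x)

Alternatively: H(P,Q) = H(P) + D_KL(P||Q)
H(P) = 0.3010 dits
D_KL(P||Q) = 0.0015 dits

H(P,Q) = 0.3010 + 0.0015 = 0.3025 dits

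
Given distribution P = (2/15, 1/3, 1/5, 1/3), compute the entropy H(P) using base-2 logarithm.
1.9086 bits

Shannon entropy is H(X) = -Σ p(x) log p(x).

For P = (2/15, 1/3, 1/5, 1/3):
H = -2/15 × log_2(2/15) -1/3 × log_2(1/3) -1/5 × log_2(1/5) -1/3 × log_2(1/3)
H = 1.9086 bits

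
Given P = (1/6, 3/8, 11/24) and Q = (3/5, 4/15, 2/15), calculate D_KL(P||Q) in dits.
0.2086 dits

KL divergence: D_KL(P||Q) = Σ p(x) log(p(x)/q(x))

Computing term by term:
  x=0: 1/6 × log_10[(1/6)/(3/5)] = 1/6 × -0.5563 = -0.0927
  x=1: 3/8 × log_10[(3/8)/(4/15)] = 3/8 × 0.1481 = 0.0555
  x=2: 11/24 × log_10[(11/24)/(2/15)] = 11/24 × 0.5362 = 0.2458

D_KL(P||Q) = 0.2086 dits

Note: KL divergence is always non-negative and equals 0 iff P = Q.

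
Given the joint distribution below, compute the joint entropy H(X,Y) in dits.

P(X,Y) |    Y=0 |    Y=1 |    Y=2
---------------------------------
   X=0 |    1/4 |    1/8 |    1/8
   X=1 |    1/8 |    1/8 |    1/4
0.7526 dits

Joint entropy is H(X,Y) = -Σ_{x,y} p(x,y) log p(x,y).

Summing over all non-zero entries:
H(X,Y) = -[1/4·log_10(1/4) + 1/8·log_10(1/8) + 1/8·log_10(1/8) + 1/8·log_10(1/8) + 1/8·log_10(1/8) + 1/4·log_10(1/4)]
H(X,Y) = 0.7526 dits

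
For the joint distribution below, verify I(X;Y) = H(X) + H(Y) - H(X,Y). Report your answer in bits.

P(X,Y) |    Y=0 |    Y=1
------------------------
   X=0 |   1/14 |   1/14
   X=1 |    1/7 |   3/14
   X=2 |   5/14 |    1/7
I(X;Y) = 0.0640 bits

Mutual information has multiple equivalent forms:
- I(X;Y) = H(X) - H(X|Y)
- I(X;Y) = H(Y) - H(Y|X)
- I(X;Y) = H(X) + H(Y) - H(X,Y)

Computing all quantities:
H(X) = 1.4316, H(Y) = 0.9852, H(X,Y) = 2.3527
H(X|Y) = 1.3675, H(Y|X) = 0.9212

Verification:
H(X) - H(X|Y) = 1.4316 - 1.3675 = 0.0640
H(Y) - H(Y|X) = 0.9852 - 0.9212 = 0.0640
H(X) + H(Y) - H(X,Y) = 1.4316 + 0.9852 - 2.3527 = 0.0640

All forms give I(X;Y) = 0.0640 bits. ✓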